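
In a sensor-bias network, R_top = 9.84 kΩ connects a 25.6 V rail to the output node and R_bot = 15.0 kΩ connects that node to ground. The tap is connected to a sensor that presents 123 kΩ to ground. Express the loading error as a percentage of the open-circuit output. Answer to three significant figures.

4.61 %

The divider's output (Thévenin) resistance is R_top‖R_bot = 5.942 kΩ.
Fractional drop under load = R_th/(R_th + R_L) = 5.942 / (5.942 + 123) = 0.04608.
So the output falls by 4.61 %.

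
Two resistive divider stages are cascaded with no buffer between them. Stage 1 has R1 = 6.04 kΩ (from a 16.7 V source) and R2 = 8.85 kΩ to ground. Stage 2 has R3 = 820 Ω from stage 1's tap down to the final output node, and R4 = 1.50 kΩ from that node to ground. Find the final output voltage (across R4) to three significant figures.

V_out ≈ 2.52 V

Stage 2 presents R3+R4 = 2320 Ω as a load on stage 1's tap.
Stage 1's lower leg becomes R2‖(R3+R4) = 1838 Ω, so V_mid = 16.7 × 1838/7878 = 3.896 V.
Stage 2 is itself unloaded: V_out = V_mid × R4/(R3+R4) = 3.896 × 1500/2320 = 2.52 V.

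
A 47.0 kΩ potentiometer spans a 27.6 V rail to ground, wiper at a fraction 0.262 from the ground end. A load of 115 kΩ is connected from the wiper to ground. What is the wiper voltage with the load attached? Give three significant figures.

The wiper splits the pot into (1−α)R = 34.69 kΩ above and αR = 12.31 kΩ below.
Lower section ‖ load = 11.12 kΩ.
V_wiper = 27.6 × 11.12/(34.69 + 11.12) = 6.70 V.

V ≈ 6.70 V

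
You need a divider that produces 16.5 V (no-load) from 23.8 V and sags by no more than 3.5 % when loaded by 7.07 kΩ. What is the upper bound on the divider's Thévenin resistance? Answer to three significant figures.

R_th ≤ 256 Ω

Loading drop = R_th/(R_th + R_L) ≤ 0.0350, so R_th ≤ R_L · ε/(1−ε) = 7.07 kΩ × 0.0350/0.9650 = 256 Ω.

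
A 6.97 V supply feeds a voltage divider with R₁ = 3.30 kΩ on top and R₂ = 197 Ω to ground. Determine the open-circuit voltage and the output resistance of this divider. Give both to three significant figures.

V_th is the open-circuit tap voltage: 6.97 × 197/(3300 + 197) = 0.393 V.
With the supply zeroed, R₁ and R₂ appear in parallel from the tap: R_th = R₁‖R₂ = (3300 × 197)/3497 = 186 Ω.

V_th = 0.393 V, R_th = 186 Ω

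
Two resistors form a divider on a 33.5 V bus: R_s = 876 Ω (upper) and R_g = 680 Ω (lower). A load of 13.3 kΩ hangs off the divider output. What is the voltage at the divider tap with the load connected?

The load sits in parallel with R_g: R_g‖R_L = (680 × 13300) / (680 + 13300) = 646.9 Ω.
V_out = 33.5 × 646.9 / (876 + 646.9) = 33.5 × 646.9/1523 = 14.2 V.

V_out ≈ 14.2 V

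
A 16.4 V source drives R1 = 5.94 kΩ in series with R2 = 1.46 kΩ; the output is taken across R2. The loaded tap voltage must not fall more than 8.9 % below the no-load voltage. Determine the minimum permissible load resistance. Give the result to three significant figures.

R_L(min) ≈ 12.0 kΩ

Output resistance R_th = R1‖R2 = (5.94 × 1.46)/7.400 = 1.172 kΩ.
The fractional drop is R_th/(R_th + R_L); requiring this ≤ 0.0890 gives R_L ≥ R_th(1/0.0890 − 1) = 1.172 × 10.24 = 12.0 kΩ.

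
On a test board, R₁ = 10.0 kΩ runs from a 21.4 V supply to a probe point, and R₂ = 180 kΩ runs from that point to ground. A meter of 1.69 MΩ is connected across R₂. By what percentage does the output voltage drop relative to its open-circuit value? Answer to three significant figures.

0.557 %

The divider's output (Thévenin) resistance is R₁‖R₂ = 9.474 kΩ.
Fractional drop under load = R_th/(R_th + R_L) = 9.474 / (9.474 + 1690) = 0.005574.
So the output falls by 0.557 %.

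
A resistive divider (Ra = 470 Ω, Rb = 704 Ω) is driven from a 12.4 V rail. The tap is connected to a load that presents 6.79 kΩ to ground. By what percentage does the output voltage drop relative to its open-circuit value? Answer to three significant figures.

The divider's output (Thévenin) resistance is Ra‖Rb = 281.8 Ω.
Fractional drop under load = R_th/(R_th + R_L) = 281.8 / (281.8 + 6790) = 0.03985.
So the output falls by 3.99 %.

3.99 %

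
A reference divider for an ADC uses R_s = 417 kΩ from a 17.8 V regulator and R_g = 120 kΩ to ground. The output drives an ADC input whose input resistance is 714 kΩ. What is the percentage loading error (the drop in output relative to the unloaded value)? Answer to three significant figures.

11.5 %

Unloaded V = 17.8 × 120/537.0 = 3.9777 V.
Loaded: R_g‖R_L = 102.7 kΩ, giving V = 17.8 × 102.7/519.7 = 3.5185 V.
Drop = (3.9777 − 3.5185) / 3.9777 = 11.5 %.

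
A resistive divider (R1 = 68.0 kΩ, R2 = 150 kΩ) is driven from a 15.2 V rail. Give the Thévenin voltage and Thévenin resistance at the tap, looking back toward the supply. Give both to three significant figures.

V_th = 10.5 V, R_th = 46.8 kΩ

V_th is the open-circuit tap voltage: 15.2 × 150/(68.0 + 150) = 10.5 V.
With the supply zeroed, R1 and R2 appear in parallel from the tap: R_th = R1‖R2 = (68.0 × 150)/218.0 = 46.8 kΩ.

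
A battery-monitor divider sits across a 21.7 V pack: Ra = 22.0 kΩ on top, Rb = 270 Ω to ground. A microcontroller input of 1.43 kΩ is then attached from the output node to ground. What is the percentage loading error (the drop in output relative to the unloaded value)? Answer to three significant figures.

15.7 %

The divider's output (Thévenin) resistance is Ra‖Rb = 266.7 Ω.
Fractional drop under load = R_th/(R_th + R_L) = 266.7 / (266.7 + 1430) = 0.1572.
So the output falls by 15.7 %.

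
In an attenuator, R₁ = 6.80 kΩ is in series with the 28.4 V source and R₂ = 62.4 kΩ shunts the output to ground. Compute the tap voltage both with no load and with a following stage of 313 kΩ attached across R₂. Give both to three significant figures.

Open-circuit: V = 28.4 × 62.4/(6.80 + 62.4) = 25.6 V.
With the load, R₂ becomes R₂‖R_L = 52.03 kΩ, so V = 28.4 × 52.03/58.83 = 25.1 V.

Unloaded: 25.6 V; loaded: 25.1 V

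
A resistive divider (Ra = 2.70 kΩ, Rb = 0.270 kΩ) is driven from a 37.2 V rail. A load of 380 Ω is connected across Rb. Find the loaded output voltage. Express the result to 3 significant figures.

The load sits in parallel with Rb: Rb‖R_L = (270 × 380) / (270 + 380) = 157.8 Ω.
V_out = 37.2 × 157.8 / (2700 + 157.8) = 37.2 × 157.8/2858 = 2.05 V.

V_out ≈ 2.05 V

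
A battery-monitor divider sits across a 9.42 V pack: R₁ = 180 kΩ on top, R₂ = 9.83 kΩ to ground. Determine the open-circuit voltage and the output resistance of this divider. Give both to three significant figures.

V_th is the open-circuit tap voltage: 9.42 × 9.83/(180 + 9.83) = 0.488 V.
With the supply zeroed, R₁ and R₂ appear in parallel from the tap: R_th = R₁‖R₂ = (180 × 9.83)/189.8 = 9.32 kΩ.

V_th = 0.488 V, R_th = 9.32 kΩ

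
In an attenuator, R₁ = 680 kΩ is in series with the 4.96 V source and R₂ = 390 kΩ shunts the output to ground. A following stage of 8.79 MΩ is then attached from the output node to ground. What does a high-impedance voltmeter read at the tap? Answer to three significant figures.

V_out ≈ 1.76 V

The load sits in parallel with R₂: R₂‖R_L = (390 × 8790) / (390 + 8790) = 373.4 kΩ.
V_out = 4.96 × 373.4 / (680 + 373.4) = 4.96 × 373.4/1053 = 1.76 V.
(Unloaded it would have been 1.81 V.)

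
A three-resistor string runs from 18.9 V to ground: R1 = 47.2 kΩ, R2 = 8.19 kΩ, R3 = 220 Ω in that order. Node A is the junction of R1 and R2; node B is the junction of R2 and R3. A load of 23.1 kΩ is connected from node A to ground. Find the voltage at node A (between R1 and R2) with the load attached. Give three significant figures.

V ≈ 2.18 V

Below node A the series string R2+R3 = 8410 Ω sits in parallel with the 23100 Ω load: 6165 Ω.
V_A = 18.9 × 6165/(47200 + 6165) = 2.18 V.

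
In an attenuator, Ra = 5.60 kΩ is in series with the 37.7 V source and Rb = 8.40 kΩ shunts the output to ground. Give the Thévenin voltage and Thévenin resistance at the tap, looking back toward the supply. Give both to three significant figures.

V_th is the open-circuit tap voltage: 37.7 × 8.40/(5.60 + 8.40) = 22.6 V.
With the supply zeroed, Ra and Rb appear in parallel from the tap: R_th = Ra‖Rb = (5.60 × 8.40)/14.00 = 3.36 kΩ.

V_th = 22.6 V, R_th = 3.36 kΩ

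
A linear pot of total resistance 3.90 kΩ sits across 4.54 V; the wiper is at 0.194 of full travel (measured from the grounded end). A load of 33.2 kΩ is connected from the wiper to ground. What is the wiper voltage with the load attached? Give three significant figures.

The wiper splits the pot into (1−α)R = 3143 Ω above and αR = 756.6 Ω below.
Lower section ‖ load = 739.7 Ω.
V_wiper = 4.54 × 739.7/(3143 + 739.7) = 0.865 V.

V ≈ 0.865 V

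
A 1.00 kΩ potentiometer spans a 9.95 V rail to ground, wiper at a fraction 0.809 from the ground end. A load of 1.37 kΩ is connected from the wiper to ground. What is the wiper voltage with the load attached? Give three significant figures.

The wiper splits the pot into (1−α)R = 191.0 Ω above and αR = 809.0 Ω below.
Lower section ‖ load = 508.6 Ω.
V_wiper = 9.95 × 508.6/(191.0 + 508.6) = 7.23 V.

V ≈ 7.23 V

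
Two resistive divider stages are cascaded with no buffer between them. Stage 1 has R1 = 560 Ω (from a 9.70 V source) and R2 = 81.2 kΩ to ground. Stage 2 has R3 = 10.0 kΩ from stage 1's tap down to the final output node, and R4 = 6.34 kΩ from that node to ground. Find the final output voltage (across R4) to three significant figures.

Stage 2 presents R3+R4 = 16340 Ω as a load on stage 1's tap.
Stage 1's lower leg becomes R2‖(R3+R4) = 13600 Ω, so V_mid = 9.70 × 13600/14160 = 9.316 V.
Stage 2 is itself unloaded: V_out = V_mid × R4/(R3+R4) = 9.316 × 6340/16340 = 3.61 V.

V_out ≈ 3.61 V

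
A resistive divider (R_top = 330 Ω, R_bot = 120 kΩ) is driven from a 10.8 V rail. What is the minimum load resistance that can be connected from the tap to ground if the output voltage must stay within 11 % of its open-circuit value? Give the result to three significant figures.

Output resistance R_th = R_top‖R_bot = (330 × 120000)/120300 = 329.1 Ω.
The fractional drop is R_th/(R_th + R_L); requiring this ≤ 0.110 gives R_L ≥ R_th(1/0.110 − 1) = 329.1 × 8.091 = 2.66 kΩ.

R_L(min) ≈ 2.66 kΩ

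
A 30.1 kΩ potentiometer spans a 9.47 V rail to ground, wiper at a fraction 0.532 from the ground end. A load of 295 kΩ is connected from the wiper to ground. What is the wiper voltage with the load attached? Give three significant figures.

V ≈ 4.91 V

The wiper splits the pot into (1−α)R = 14.09 kΩ above and αR = 16.01 kΩ below.
Lower section ‖ load = 15.19 kΩ.
V_wiper = 9.47 × 15.19/(14.09 + 15.19) = 4.91 V.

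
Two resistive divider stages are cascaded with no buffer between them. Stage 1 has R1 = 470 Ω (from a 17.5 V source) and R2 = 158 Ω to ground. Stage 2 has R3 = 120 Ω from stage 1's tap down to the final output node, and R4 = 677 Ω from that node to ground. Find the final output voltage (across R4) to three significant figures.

Stage 2 presents R3+R4 = 797.0 Ω as a load on stage 1's tap.
Stage 1's lower leg becomes R2‖(R3+R4) = 131.9 Ω, so V_mid = 17.5 × 131.9/601.9 = 3.834 V.
Stage 2 is itself unloaded: V_out = V_mid × R4/(R3+R4) = 3.834 × 677/797.0 = 3.26 V.

V_out ≈ 3.26 V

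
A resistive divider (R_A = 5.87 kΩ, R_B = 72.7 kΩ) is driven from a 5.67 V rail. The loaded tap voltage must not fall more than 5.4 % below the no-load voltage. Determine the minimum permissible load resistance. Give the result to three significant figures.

R_L(min) ≈ 95.2 kΩ

Output resistance R_th = R_A‖R_B = (5.87 × 72.7)/78.57 = 5.431 kΩ.
The fractional drop is R_th/(R_th + R_L); requiring this ≤ 0.0540 gives R_L ≥ R_th(1/0.0540 − 1) = 5.431 × 17.52 = 95.2 kΩ.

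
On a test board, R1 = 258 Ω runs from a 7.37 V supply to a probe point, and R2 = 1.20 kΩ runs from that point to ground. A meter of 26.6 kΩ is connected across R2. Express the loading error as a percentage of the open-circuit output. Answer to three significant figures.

The divider's output (Thévenin) resistance is R1‖R2 = 212.3 Ω.
Fractional drop under load = R_th/(R_th + R_L) = 212.3 / (212.3 + 26600) = 0.007920.
So the output falls by 0.792 %.

0.792 %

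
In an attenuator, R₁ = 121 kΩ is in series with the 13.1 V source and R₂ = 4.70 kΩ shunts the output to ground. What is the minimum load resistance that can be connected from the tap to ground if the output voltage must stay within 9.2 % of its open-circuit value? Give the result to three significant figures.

Output resistance R_th = R₁‖R₂ = (121 × 4.70)/125.7 = 4.524 kΩ.
The fractional drop is R_th/(R_th + R_L); requiring this ≤ 0.0920 gives R_L ≥ R_th(1/0.0920 − 1) = 4.524 × 9.870 = 44.7 kΩ.

R_L(min) ≈ 44.7 kΩ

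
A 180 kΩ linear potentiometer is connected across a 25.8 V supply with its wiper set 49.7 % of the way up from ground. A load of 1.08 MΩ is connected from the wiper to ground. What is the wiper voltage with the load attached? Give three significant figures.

The wiper splits the pot into (1−α)R = 90.54 kΩ above and αR = 89.46 kΩ below.
Lower section ‖ load = 82.62 kΩ.
V_wiper = 25.8 × 82.62/(90.54 + 82.62) = 12.3 V.

V ≈ 12.3 V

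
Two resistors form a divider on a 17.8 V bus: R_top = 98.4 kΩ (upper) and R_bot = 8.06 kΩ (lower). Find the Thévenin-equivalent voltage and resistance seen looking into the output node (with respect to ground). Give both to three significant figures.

V_th is the open-circuit tap voltage: 17.8 × 8.06/(98.4 + 8.06) = 1.35 V.
With the supply zeroed, R_top and R_bot appear in parallel from the tap: R_th = R_top‖R_bot = (98.4 × 8.06)/106.5 = 7.45 kΩ.

V_th = 1.35 V, R_th = 7.45 kΩ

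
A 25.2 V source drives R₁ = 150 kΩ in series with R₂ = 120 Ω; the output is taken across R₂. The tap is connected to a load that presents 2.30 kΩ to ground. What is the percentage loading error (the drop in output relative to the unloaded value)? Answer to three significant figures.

The divider's output (Thévenin) resistance is R₁‖R₂ = 119.9 Ω.
Fractional drop under load = R_th/(R_th + R_L) = 119.9 / (119.9 + 2300) = 0.04955.
So the output falls by 4.95 %.

4.95 %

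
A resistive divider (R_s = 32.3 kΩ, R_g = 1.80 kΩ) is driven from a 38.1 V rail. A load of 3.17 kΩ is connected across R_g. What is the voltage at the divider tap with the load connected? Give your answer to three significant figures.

V_out ≈ 1.31 V

The load sits in parallel with R_g: R_g‖R_L = (1.80 × 3.17) / (1.80 + 3.17) = 1.148 kΩ.
V_out = 38.1 × 1.148 / (32.3 + 1.148) = 38.1 × 1.148/33.45 = 1.31 V.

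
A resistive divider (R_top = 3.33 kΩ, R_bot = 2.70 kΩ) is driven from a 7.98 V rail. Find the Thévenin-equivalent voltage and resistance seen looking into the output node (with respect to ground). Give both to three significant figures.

V_th = 3.57 V, R_th = 1.49 kΩ

V_th is the open-circuit tap voltage: 7.98 × 2.70/(3.33 + 2.70) = 3.57 V.
With the supply zeroed, R_top and R_bot appear in parallel from the tap: R_th = R_top‖R_bot = (3.33 × 2.70)/6.030 = 1.49 kΩ.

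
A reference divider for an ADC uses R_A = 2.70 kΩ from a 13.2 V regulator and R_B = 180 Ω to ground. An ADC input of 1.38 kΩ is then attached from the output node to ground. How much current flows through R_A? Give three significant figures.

R_B‖R_L = 159.2 Ω, so the source sees R_A + R_B‖R_L = 2859 Ω.
I = 13.2 V / 2859 Ω = 4.62 mA.

I ≈ 4.62 mA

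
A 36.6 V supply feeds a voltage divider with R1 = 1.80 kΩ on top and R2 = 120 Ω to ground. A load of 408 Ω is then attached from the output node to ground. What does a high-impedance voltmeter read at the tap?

The load sits in parallel with R2: R2‖R_L = (120 × 408) / (120 + 408) = 92.73 Ω.
V_out = 36.6 × 92.73 / (1800 + 92.73) = 36.6 × 92.73/1893 = 1.79 V.

V_out ≈ 1.79 V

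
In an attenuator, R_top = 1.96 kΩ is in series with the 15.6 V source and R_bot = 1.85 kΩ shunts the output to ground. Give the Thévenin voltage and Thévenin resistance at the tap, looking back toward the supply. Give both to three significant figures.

V_th is the open-circuit tap voltage: 15.6 × 1.85/(1.96 + 1.85) = 7.57 V.
With the supply zeroed, R_top and R_bot appear in parallel from the tap: R_th = R_top‖R_bot = (1.96 × 1.85)/3.810 = 952 Ω.

V_th = 7.57 V, R_th = 952 Ω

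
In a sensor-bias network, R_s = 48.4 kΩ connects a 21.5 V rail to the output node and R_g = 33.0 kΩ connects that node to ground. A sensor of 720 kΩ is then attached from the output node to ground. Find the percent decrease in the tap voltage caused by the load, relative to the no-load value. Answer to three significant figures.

The divider's output (Thévenin) resistance is R_s‖R_g = 19.62 kΩ.
Fractional drop under load = R_th/(R_th + R_L) = 19.62 / (19.62 + 720) = 0.02653.
So the output falls by 2.65 %.

2.65 %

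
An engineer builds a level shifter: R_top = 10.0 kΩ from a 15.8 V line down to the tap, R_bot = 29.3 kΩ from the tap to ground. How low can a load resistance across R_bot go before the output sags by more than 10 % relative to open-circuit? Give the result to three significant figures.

R_L(min) ≈ 67.1 kΩ

Output resistance R_th = R_top‖R_bot = (10.0 × 29.3)/39.30 = 7.455 kΩ.
The fractional drop is R_th/(R_th + R_L); requiring this ≤ 0.100 gives R_L ≥ R_th(1/0.100 − 1) = 7.455 × 9.000 = 67.1 kΩ.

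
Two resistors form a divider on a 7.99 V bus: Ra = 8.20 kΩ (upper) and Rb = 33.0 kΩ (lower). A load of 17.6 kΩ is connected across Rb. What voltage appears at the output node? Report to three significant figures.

The load sits in parallel with Rb: Rb‖R_L = (33.0 × 17.6) / (33.0 + 17.6) = 11.48 kΩ.
V_out = 7.99 × 11.48 / (8.20 + 11.48) = 7.99 × 11.48/19.68 = 4.66 V.

V_out ≈ 4.66 V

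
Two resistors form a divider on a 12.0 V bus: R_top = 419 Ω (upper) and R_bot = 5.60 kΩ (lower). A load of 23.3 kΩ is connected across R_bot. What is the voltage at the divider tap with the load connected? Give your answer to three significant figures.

V_out ≈ 11.0 V

The load sits in parallel with R_bot: R_bot‖R_L = (5600 × 23300) / (5600 + 23300) = 4515 Ω.
V_out = 12.0 × 4515 / (419 + 4515) = 12.0 × 4515/4934 = 11.0 V.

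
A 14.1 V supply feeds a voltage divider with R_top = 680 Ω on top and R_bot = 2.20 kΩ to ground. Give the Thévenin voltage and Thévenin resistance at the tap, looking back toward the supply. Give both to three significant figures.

V_th = 10.8 V, R_th = 519 Ω

V_th is the open-circuit tap voltage: 14.1 × 2200/(680 + 2200) = 10.8 V.
With the supply zeroed, R_top and R_bot appear in parallel from the tap: R_th = R_top‖R_bot = (680 × 2200)/2880 = 519 Ω.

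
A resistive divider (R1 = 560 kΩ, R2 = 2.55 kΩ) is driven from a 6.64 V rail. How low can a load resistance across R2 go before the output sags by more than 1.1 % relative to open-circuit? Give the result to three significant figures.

Output resistance R_th = R1‖R2 = (560 × 2.55)/562.5 = 2.538 kΩ.
The fractional drop is R_th/(R_th + R_L); requiring this ≤ 0.0110 gives R_L ≥ R_th(1/0.0110 − 1) = 2.538 × 89.91 = 228 kΩ.

R_L(min) ≈ 228 kΩ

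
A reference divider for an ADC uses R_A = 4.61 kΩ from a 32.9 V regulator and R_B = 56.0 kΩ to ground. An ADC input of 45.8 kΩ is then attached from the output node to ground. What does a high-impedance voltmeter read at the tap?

V_out ≈ 27.8 V

The load sits in parallel with R_B: R_B‖R_L = (56.0 × 45.8) / (56.0 + 45.8) = 25.19 kΩ.
V_out = 32.9 × 25.19 / (4.61 + 25.19) = 32.9 × 25.19/29.80 = 27.8 V.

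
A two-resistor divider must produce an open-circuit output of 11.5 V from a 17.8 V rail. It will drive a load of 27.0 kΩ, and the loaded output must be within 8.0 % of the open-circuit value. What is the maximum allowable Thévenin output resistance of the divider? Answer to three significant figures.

R_th ≤ 2.35 kΩ

Loading drop = R_th/(R_th + R_L) ≤ 0.0800, so R_th ≤ R_L · ε/(1−ε) = 27.0 kΩ × 0.0800/0.9200 = 2.35 kΩ.
(Any R1, R2 with R2/(R1+R2) = 0.646 and R1‖R2 ≤ 2.35 kΩ will meet the spec.)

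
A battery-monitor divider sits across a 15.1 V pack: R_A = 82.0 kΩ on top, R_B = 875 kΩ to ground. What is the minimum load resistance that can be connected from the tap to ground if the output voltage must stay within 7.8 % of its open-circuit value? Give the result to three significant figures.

R_L(min) ≈ 886 kΩ

Output resistance R_th = R_A‖R_B = (82.0 × 875)/957.0 = 74.97 kΩ.
The fractional drop is R_th/(R_th + R_L); requiring this ≤ 0.0780 gives R_L ≥ R_th(1/0.0780 − 1) = 74.97 × 11.82 = 886 kΩ.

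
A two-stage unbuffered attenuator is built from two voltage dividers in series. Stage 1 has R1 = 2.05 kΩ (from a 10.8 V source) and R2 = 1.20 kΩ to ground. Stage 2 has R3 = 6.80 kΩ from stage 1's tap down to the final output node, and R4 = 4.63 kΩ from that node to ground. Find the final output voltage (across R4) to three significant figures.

V_out ≈ 1.51 V

Stage 2 presents R3+R4 = 11.43 kΩ as a load on stage 1's tap.
Stage 1's lower leg becomes R2‖(R3+R4) = 1.086 kΩ, so V_mid = 10.8 × 1.086/3.136 = 3.740 V.
Stage 2 is itself unloaded: V_out = V_mid × R4/(R3+R4) = 3.740 × 4.63/11.43 = 1.51 V.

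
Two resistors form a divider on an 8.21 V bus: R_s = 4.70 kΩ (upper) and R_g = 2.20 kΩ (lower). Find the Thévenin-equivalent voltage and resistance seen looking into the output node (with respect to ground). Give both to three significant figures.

V_th is the open-circuit tap voltage: 8.21 × 2.20/(4.70 + 2.20) = 2.62 V.
With the supply zeroed, R_s and R_g appear in parallel from the tap: R_th = R_s‖R_g = (4.70 × 2.20)/6.900 = 1.50 kΩ.

V_th = 2.62 V, R_th = 1.50 kΩ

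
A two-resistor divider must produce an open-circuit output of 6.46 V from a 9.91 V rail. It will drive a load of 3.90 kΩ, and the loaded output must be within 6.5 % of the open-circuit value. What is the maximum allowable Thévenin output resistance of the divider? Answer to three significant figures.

R_th ≤ 271 Ω

Loading drop = R_th/(R_th + R_L) ≤ 0.0650, so R_th ≤ R_L · ε/(1−ε) = 3.90 kΩ × 0.0650/0.9350 = 271 Ω.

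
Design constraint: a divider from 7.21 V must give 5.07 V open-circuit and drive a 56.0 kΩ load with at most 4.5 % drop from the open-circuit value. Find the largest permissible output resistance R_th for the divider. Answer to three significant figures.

Loading drop = R_th/(R_th + R_L) ≤ 0.0450, so R_th ≤ R_L · ε/(1−ε) = 56.0 kΩ × 0.0450/0.9550 = 2.64 kΩ.

R_th ≤ 2.64 kΩ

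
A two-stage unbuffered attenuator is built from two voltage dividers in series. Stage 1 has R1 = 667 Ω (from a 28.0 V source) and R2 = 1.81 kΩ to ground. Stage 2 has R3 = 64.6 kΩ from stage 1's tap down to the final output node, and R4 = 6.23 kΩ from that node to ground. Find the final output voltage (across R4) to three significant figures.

Stage 2 presents R3+R4 = 70830 Ω as a load on stage 1's tap.
Stage 1's lower leg becomes R2‖(R3+R4) = 1765 Ω, so V_mid = 28.0 × 1765/2432 = 20.32 V.
Stage 2 is itself unloaded: V_out = V_mid × R4/(R3+R4) = 20.32 × 6230/70830 = 1.79 V.

V_out ≈ 1.79 V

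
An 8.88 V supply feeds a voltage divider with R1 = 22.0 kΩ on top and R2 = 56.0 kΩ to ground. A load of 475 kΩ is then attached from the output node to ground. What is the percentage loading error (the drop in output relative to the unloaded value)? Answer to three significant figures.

The divider's output (Thévenin) resistance is R1‖R2 = 15.79 kΩ.
Fractional drop under load = R_th/(R_th + R_L) = 15.79 / (15.79 + 475) = 0.03218.
So the output falls by 3.22 %.

3.22 %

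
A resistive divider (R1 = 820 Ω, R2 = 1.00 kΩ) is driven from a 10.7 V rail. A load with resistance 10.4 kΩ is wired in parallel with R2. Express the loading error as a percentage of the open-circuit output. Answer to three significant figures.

The divider's output (Thévenin) resistance is R1‖R2 = 450.5 Ω.
Fractional drop under load = R_th/(R_th + R_L) = 450.5 / (450.5 + 10400) = 0.04152.
So the output falls by 4.15 %.

4.15 %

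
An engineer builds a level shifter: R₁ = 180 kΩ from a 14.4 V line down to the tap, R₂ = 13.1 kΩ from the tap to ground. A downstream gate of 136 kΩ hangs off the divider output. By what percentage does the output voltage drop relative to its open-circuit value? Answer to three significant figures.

8.24 %

Unloaded V = 14.4 × 13.1/193.1 = 0.97690 V.
Loaded: R₂‖R_L = 11.95 kΩ, giving V = 14.4 × 11.95/191.9 = 0.89642 V.
Drop = (0.97690 − 0.89642) / 0.97690 = 8.24 %.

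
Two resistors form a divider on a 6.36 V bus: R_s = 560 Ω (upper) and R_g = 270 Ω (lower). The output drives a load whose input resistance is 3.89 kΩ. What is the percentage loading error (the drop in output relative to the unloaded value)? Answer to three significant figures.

The divider's output (Thévenin) resistance is R_s‖R_g = 182.2 Ω.
Fractional drop under load = R_th/(R_th + R_L) = 182.2 / (182.2 + 3890) = 0.04474.
So the output falls by 4.47 %.

4.47 %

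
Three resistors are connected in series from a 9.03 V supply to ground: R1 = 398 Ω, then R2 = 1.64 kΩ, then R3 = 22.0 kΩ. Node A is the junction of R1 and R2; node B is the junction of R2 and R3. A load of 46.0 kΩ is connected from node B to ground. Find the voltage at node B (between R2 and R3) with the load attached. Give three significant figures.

V ≈ 7.94 V

At node B, R3 is in parallel with the load: R3‖R_L = 14880 Ω.
Below node A the resistance is R2 + (R3‖R_L) = 16520 Ω, so V_A = 9.03 × 16520/16920 = 8.818 V.
Then V_B = V_A × (R3‖R_L)/(R2 + R3‖R_L) = 8.818 × 14880/16520 = 7.94 V.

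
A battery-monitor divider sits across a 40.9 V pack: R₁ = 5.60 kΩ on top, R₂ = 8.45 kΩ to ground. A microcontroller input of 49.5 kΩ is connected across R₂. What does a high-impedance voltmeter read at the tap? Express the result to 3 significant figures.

The load sits in parallel with R₂: R₂‖R_L = (8.45 × 49.5) / (8.45 + 49.5) = 7.218 kΩ.
V_out = 40.9 × 7.218 / (5.60 + 7.218) = 40.9 × 7.218/12.82 = 23.0 V.

V_out ≈ 23.0 V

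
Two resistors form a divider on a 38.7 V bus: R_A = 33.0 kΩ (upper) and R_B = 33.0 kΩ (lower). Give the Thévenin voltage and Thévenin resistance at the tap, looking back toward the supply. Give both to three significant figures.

V_th = 19.4 V, R_th = 16.5 kΩ

V_th is the open-circuit tap voltage: 38.7 × 33.0/(33.0 + 33.0) = 19.4 V.
With the supply zeroed, R_A and R_B appear in parallel from the tap: R_th = R_A‖R_B = (33.0 × 33.0)/66.00 = 16.5 kΩ.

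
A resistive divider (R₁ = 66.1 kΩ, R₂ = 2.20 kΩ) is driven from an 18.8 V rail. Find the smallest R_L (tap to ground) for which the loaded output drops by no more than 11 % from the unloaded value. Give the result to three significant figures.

Output resistance R_th = R₁‖R₂ = (66.1 × 2.20)/68.30 = 2.129 kΩ.
The fractional drop is R_th/(R_th + R_L); requiring this ≤ 0.110 gives R_L ≥ R_th(1/0.110 − 1) = 2.129 × 8.091 = 17.2 kΩ.

R_L(min) ≈ 17.2 kΩ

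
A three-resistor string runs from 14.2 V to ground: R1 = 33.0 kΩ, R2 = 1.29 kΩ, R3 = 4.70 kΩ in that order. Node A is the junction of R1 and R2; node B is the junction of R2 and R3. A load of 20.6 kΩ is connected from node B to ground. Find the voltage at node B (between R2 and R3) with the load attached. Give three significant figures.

V ≈ 1.43 V

At node B, R3 is in parallel with the load: R3‖R_L = 3.827 kΩ.
Below node A the resistance is R2 + (R3‖R_L) = 5.117 kΩ, so V_A = 14.2 × 5.117/38.12 = 1.906 V.
Then V_B = V_A × (R3‖R_L)/(R2 + R3‖R_L) = 1.906 × 3.827/5.117 = 1.43 V.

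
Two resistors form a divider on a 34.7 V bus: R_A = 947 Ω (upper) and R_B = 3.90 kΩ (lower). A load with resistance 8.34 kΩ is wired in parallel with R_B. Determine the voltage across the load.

The load sits in parallel with R_B: R_B‖R_L = (3900 × 8340) / (3900 + 8340) = 2657 Ω.
V_out = 34.7 × 2657 / (947 + 2657) = 34.7 × 2657/3604 = 25.6 V.
(Unloaded it would have been 27.9 V.)

V_out ≈ 25.6 V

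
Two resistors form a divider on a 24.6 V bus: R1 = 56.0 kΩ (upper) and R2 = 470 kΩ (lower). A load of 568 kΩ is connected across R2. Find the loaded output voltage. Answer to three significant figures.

The load sits in parallel with R2: R2‖R_L = (470 × 568) / (470 + 568) = 257.2 kΩ.
V_out = 24.6 × 257.2 / (56.0 + 257.2) = 24.6 × 257.2/313.2 = 20.2 V.

V_out ≈ 20.2 V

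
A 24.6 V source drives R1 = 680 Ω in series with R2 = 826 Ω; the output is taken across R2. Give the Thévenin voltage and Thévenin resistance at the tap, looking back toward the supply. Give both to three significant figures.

V_th = 13.5 V, R_th = 373 Ω

V_th is the open-circuit tap voltage: 24.6 × 826/(680 + 826) = 13.5 V.
With the supply zeroed, R1 and R2 appear in parallel from the tap: R_th = R1‖R2 = (680 × 826)/1506 = 373 Ω.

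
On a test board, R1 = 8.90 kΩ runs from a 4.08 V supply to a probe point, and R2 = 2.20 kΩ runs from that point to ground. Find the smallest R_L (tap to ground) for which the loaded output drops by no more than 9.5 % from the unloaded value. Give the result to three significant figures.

Output resistance R_th = R1‖R2 = (8.90 × 2.20)/11.10 = 1.764 kΩ.
The fractional drop is R_th/(R_th + R_L); requiring this ≤ 0.0950 gives R_L ≥ R_th(1/0.0950 − 1) = 1.764 × 9.526 = 16.8 kΩ.

R_L(min) ≈ 16.8 kΩ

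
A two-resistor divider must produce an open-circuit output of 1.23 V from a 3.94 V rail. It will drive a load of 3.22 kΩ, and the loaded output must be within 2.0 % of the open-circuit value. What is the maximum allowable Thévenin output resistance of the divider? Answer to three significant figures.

R_th ≤ 65.7 Ω

Loading drop = R_th/(R_th + R_L) ≤ 0.0200, so R_th ≤ R_L · ε/(1−ε) = 3.22 kΩ × 0.0200/0.9800 = 65.7 Ω.
(Any R1, R2 with R2/(R1+R2) = 0.312 and R1‖R2 ≤ 65.7 Ω will meet the spec.)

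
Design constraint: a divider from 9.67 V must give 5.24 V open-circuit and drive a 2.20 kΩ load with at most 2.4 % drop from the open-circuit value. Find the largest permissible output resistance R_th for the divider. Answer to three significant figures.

Loading drop = R_th/(R_th + R_L) ≤ 0.0240, so R_th ≤ R_L · ε/(1−ε) = 2.20 kΩ × 0.0240/0.9760 = 54.1 Ω.

R_th ≤ 54.1 Ω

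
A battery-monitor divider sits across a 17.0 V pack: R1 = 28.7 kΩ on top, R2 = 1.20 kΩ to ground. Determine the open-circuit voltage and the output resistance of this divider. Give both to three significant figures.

V_th = 0.682 V, R_th = 1.15 kΩ

V_th is the open-circuit tap voltage: 17.0 × 1.20/(28.7 + 1.20) = 0.682 V.
With the supply zeroed, R1 and R2 appear in parallel from the tap: R_th = R1‖R2 = (28.7 × 1.20)/29.90 = 1.15 kΩ.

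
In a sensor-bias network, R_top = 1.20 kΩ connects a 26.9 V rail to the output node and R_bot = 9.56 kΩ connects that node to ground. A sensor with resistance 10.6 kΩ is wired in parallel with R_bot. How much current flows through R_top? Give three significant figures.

R_bot‖R_L = 5.027 kΩ, so the source sees R_top + R_bot‖R_L = 6.227 kΩ.
I = 26.9 V / 6.227 kΩ = 4.32 mA.

I ≈ 4.32 mA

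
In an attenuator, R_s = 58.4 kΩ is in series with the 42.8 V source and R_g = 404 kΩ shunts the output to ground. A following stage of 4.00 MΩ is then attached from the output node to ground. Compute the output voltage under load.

The load sits in parallel with R_g: R_g‖R_L = (404 × 4000) / (404 + 4000) = 366.9 kΩ.
V_out = 42.8 × 366.9 / (58.4 + 366.9) = 42.8 × 366.9/425.3 = 36.9 V.

V_out ≈ 36.9 V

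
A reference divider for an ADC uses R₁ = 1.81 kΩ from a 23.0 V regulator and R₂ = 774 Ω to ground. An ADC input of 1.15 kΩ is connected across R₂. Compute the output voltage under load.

V_out ≈ 4.68 V

The load sits in parallel with R₂: R₂‖R_L = (774 × 1150) / (774 + 1150) = 462.6 Ω.
V_out = 23.0 × 462.6 / (1810 + 462.6) = 23.0 × 462.6/2273 = 4.68 V.
(Unloaded it would have been 6.89 V.)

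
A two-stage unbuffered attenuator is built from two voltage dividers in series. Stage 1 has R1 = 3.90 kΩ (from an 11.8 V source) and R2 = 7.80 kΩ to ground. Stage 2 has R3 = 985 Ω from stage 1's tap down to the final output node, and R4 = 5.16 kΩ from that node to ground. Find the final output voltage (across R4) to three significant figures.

Stage 2 presents R3+R4 = 6145 Ω as a load on stage 1's tap.
Stage 1's lower leg becomes R2‖(R3+R4) = 3437 Ω, so V_mid = 11.8 × 3437/7337 = 5.528 V.
Stage 2 is itself unloaded: V_out = V_mid × R4/(R3+R4) = 5.528 × 5160/6145 = 4.64 V.

V_out ≈ 4.64 V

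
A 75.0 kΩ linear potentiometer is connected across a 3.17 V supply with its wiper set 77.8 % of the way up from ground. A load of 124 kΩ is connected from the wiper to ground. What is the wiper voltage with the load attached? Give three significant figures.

The wiper splits the pot into (1−α)R = 16.65 kΩ above and αR = 58.35 kΩ below.
Lower section ‖ load = 39.68 kΩ.
V_wiper = 3.17 × 39.68/(16.65 + 39.68) = 2.23 V.

V ≈ 2.23 V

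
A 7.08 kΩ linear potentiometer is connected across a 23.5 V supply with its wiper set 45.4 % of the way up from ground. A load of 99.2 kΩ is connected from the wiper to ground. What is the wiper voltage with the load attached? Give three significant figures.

V ≈ 10.5 V

The wiper splits the pot into (1−α)R = 3.866 kΩ above and αR = 3.214 kΩ below.
Lower section ‖ load = 3.113 kΩ.
V_wiper = 23.5 × 3.113/(3.866 + 3.113) = 10.5 V.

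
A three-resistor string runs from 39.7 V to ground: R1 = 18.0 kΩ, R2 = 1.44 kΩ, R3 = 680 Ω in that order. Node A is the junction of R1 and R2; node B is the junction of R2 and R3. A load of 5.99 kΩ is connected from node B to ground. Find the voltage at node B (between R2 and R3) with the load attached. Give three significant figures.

V ≈ 1.21 V

At node B, R3 is in parallel with the load: R3‖R_L = 610.7 Ω.
Below node A the resistance is R2 + (R3‖R_L) = 2051 Ω, so V_A = 39.7 × 2051/20050 = 4.060 V.
Then V_B = V_A × (R3‖R_L)/(R2 + R3‖R_L) = 4.060 × 610.7/2051 = 1.21 V.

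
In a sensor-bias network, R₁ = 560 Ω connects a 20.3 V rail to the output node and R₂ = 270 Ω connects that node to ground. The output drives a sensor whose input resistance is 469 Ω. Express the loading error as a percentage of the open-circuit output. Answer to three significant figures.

Unloaded V = 20.3 × 270/830.0 = 6.604 V.
Loaded: R₂‖R_L = 171.4 Ω, giving V = 20.3 × 171.4/731.4 = 4.756 V.
Drop = (6.604 − 4.756) / 6.604 = 28.0 %.

28.0 %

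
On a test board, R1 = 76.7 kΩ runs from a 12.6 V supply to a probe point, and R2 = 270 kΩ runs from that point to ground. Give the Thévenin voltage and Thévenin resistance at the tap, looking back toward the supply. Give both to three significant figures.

V_th is the open-circuit tap voltage: 12.6 × 270/(76.7 + 270) = 9.81 V.
With the supply zeroed, R1 and R2 appear in parallel from the tap: R_th = R1‖R2 = (76.7 × 270)/346.7 = 59.7 kΩ.

V_th = 9.81 V, R_th = 59.7 kΩ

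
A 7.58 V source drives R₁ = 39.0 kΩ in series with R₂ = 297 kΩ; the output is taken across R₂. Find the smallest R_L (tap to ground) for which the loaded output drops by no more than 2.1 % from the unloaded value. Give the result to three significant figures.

Output resistance R_th = R₁‖R₂ = (39.0 × 297)/336.0 = 34.47 kΩ.
The fractional drop is R_th/(R_th + R_L); requiring this ≤ 0.0210 gives R_L ≥ R_th(1/0.0210 − 1) = 34.47 × 46.62 = 1.61 MΩ.

R_L(min) ≈ 1.61 MΩ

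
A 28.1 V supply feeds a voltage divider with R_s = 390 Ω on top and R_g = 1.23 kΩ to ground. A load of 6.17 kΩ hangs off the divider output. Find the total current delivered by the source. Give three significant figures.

I ≈ 19.9 mA

R_g‖R_L = 1026 Ω, so the source sees R_s + R_g‖R_L = 1416 Ω.
I = 28.1 V / 1416 Ω = 19.9 mA.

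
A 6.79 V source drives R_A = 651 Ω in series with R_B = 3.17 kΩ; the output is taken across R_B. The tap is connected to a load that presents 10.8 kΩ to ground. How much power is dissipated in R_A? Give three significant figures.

Total resistance from the source is R_A + (R_B‖R_L) = 3102 Ω, so I = 6.79/3102 Ω = 2.189 mA.
P = I²·R_A = (2.189 mA)² × 651 Ω = 3.12 mW.

P ≈ 3.12 mW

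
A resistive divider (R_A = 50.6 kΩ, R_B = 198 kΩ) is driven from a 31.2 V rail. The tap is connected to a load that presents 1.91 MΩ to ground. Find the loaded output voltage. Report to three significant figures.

V_out ≈ 24.3 V

The load sits in parallel with R_B: R_B‖R_L = (198 × 1910) / (198 + 1910) = 179.4 kΩ.
V_out = 31.2 × 179.4 / (50.6 + 179.4) = 31.2 × 179.4/230.0 = 24.3 V.
(Unloaded it would have been 24.8 V.)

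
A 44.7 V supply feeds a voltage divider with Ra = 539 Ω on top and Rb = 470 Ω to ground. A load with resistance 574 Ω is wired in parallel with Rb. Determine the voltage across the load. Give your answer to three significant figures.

The load sits in parallel with Rb: Rb‖R_L = (470 × 574) / (470 + 574) = 258.4 Ω.
V_out = 44.7 × 258.4 / (539 + 258.4) = 44.7 × 258.4/797.4 = 14.5 V.
(Unloaded it would have been 20.8 V.)

V_out ≈ 14.5 V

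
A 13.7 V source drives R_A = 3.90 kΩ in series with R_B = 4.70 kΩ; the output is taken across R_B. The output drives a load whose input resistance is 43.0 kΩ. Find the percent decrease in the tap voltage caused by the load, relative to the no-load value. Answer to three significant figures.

4.72 %

The divider's output (Thévenin) resistance is R_A‖R_B = 2.131 kΩ.
Fractional drop under load = R_th/(R_th + R_L) = 2.131 / (2.131 + 43.0) = 0.04723.
So the output falls by 4.72 %.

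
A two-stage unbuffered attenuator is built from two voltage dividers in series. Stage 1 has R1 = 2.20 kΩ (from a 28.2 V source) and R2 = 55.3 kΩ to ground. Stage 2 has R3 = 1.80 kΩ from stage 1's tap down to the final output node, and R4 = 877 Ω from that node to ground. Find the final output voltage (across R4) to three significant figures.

Stage 2 presents R3+R4 = 2677 Ω as a load on stage 1's tap.
Stage 1's lower leg becomes R2‖(R3+R4) = 2553 Ω, so V_mid = 28.2 × 2553/4753 = 15.15 V.
Stage 2 is itself unloaded: V_out = V_mid × R4/(R3+R4) = 15.15 × 877/2677 = 4.96 V.

V_out ≈ 4.96 V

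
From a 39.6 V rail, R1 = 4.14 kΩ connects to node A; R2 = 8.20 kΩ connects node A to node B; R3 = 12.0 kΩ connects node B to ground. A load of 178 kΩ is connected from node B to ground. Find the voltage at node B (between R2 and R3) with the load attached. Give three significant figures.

At node B, R3 is in parallel with the load: R3‖R_L = 11.24 kΩ.
Below node A the resistance is R2 + (R3‖R_L) = 19.44 kΩ, so V_A = 39.6 × 19.44/23.58 = 32.65 V.
Then V_B = V_A × (R3‖R_L)/(R2 + R3‖R_L) = 32.65 × 11.24/19.44 = 18.9 V.

V ≈ 18.9 V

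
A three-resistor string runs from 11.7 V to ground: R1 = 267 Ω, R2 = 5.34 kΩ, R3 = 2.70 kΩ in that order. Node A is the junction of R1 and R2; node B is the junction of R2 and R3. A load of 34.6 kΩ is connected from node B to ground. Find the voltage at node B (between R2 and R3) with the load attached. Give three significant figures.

V ≈ 3.61 V

At node B, R3 is in parallel with the load: R3‖R_L = 2505 Ω.
Below node A the resistance is R2 + (R3‖R_L) = 7845 Ω, so V_A = 11.7 × 7845/8112 = 11.31 V.
Then V_B = V_A × (R3‖R_L)/(R2 + R3‖R_L) = 11.31 × 2505/7845 = 3.61 V.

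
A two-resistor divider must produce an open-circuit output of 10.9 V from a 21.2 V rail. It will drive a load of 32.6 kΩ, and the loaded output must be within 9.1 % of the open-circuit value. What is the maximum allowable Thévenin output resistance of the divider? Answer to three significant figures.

Loading drop = R_th/(R_th + R_L) ≤ 0.0910, so R_th ≤ R_L · ε/(1−ε) = 32.6 kΩ × 0.0910/0.9090 = 3.26 kΩ.

R_th ≤ 3.26 kΩ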